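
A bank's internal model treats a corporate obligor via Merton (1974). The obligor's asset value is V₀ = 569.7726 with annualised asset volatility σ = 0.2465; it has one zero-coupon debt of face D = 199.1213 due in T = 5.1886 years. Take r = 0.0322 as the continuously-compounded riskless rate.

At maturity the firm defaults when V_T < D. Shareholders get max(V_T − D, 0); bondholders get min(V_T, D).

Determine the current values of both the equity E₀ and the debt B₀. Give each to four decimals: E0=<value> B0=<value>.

d₁ = [ln(V₀/D) + (r + σ²/2)T] / (σ√T)
   = [ln(569.7726/199.1213) + (0.0322 + 0.5·0.2465²)·5.1886] / (0.2465·√5.1886)
   = [1.051323 + 0.324708] / 0.561490 = 2.450679
d₂ = d₁ − σ√T = 2.450679 − 0.561490 = 1.889189
N(d₁) = 0.992871,  N(d₂) = 0.970567,  e^(−rT) = 0.846138
E₀ = V₀·N(d₁) − D·e^(−rT)·N(d₂)
   = 569.7726·0.992871 − 199.1213·0.846138·0.970567 = 402.185445
B₀ = V₀ − E₀ = 569.7726 − 402.185445 = 167.587155

E0=402.1854 B0=167.5872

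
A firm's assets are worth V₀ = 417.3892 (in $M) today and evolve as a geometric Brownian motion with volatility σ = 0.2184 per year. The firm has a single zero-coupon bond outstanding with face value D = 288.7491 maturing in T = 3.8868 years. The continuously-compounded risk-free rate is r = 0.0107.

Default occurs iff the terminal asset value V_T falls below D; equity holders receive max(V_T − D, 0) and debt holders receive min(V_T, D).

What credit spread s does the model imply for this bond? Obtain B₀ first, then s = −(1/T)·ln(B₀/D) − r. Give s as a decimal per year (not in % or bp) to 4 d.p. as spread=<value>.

spread=0.0125

d₁ = [ln(V₀/D) + (r + σ²/2)T] / (σ√T)
   = [ln(417.3892/288.7491) + (0.0107 + 0.5·0.2184²)·3.8868] / (0.2184·√3.8868)
   = [0.368461 + 0.134286] / 0.430575 = 1.167618
d₂ = d₁ − σ√T = 1.167618 − 0.430575 = 0.737043
N(d₁) = 0.878520,  N(d₂) = 0.769452,  e^(−rT) = 0.959264
E₀ = V₀·N(d₁) − D·e^(−rT)·N(d₂)
   = 417.3892·0.878520 − 288.7491·0.959264·0.769452 = 153.556648
B₀ = V₀ − E₀ = 417.3892 − 153.556648 = 263.832552
spread = −(1/T)·ln(B₀/D) − r = −(1/3.8868)·ln(263.832552/288.7491) − 0.0107 = 0.01251795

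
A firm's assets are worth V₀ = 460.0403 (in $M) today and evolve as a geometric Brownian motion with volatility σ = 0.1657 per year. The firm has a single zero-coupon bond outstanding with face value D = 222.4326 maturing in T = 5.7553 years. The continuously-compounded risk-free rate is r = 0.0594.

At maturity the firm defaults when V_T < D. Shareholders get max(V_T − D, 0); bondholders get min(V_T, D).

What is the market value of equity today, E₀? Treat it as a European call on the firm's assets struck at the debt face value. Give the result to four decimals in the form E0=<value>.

d₁ = [ln(V₀/D) + (r + σ²/2)T] / (σ√T)
   = [ln(460.0403/222.4326) + (0.0594 + 0.5·0.1657²)·5.7553] / (0.1657·√5.7553)
   = [0.726690 + 0.420875] / 0.397518 = 2.886827
d₂ = d₁ − σ√T = 2.886827 − 0.397518 = 2.489309
N(d₁) = 0.998054,  N(d₂) = 0.993600,  e^(−rT) = 0.710444
E₀ = V₀·N(d₁) − D·e^(−rT)·N(d₂)
   = 460.0403·0.998054 − 222.4326·0.710444·0.993600 = 302.130522

E0=302.1305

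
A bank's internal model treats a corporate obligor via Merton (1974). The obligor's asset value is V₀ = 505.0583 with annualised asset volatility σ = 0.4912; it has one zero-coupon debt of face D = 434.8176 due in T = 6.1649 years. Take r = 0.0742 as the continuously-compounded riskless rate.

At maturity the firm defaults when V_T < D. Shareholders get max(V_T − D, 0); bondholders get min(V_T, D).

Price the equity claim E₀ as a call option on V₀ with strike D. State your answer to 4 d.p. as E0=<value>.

E0=312.0445

d₁ = [ln(V₀/D) + (r + σ²/2)T] / (σ√T)
   = [ln(505.0583/434.8176) + (0.0742 + 0.5·0.4912²)·6.1649] / (0.4912·√6.1649)
   = [0.149747 + 1.201161] / 1.219611 = 1.107655
d₂ = d₁ − σ√T = 1.107655 − 1.219611 = -0.111956
N(d₁) = 0.865995,  N(d₂) = 0.455429,  e^(−rT) = 0.632905
E₀ = V₀·N(d₁) − D·e^(−rT)·N(d₂)
   = 505.0583·0.865995 − 434.8176·0.632905·0.455429 = 312.044546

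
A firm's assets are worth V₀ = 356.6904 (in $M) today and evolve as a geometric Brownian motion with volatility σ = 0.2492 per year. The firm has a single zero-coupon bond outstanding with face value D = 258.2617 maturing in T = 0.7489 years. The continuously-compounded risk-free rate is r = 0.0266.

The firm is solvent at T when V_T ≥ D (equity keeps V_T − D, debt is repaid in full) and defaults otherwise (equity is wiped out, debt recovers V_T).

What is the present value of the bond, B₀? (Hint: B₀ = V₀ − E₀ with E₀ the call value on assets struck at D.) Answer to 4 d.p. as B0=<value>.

d₁ = [ln(V₀/D) + (r + σ²/2)T] / (σ√T)
   = [ln(356.6904/258.2617) + (0.0266 + 0.5·0.2492²)·0.7489] / (0.2492·√0.7489)
   = [0.322895 + 0.043174] / 0.215655 = 1.697474
d₂ = d₁ − σ√T = 1.697474 − 0.215655 = 1.481819
N(d₁) = 0.955196,  N(d₂) = 0.930806,  e^(−rT) = 0.980276
E₀ = V₀·N(d₁) − D·e^(−rT)·N(d₂)
   = 356.6904·0.955196 − 258.2617·0.980276·0.930806 = 105.059327
B₀ = V₀ − E₀ = 356.6904 − 105.059327 = 251.631073

B0=251.6311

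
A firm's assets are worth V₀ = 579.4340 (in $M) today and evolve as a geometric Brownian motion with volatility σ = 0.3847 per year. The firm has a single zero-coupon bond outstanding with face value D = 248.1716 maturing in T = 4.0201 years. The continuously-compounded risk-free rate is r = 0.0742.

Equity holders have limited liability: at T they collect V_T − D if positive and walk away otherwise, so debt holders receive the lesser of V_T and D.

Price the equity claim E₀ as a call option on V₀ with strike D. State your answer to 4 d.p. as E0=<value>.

E0=402.4950

d₁ = [ln(V₀/D) + (r + σ²/2)T] / (σ√T)
   = [ln(579.4340/248.1716) + (0.0742 + 0.5·0.3847²)·4.0201] / (0.3847·√4.0201)
   = [0.847931 + 0.595767] / 0.771331 = 1.871698
d₂ = d₁ − σ√T = 1.871698 − 0.771331 = 1.100367
N(d₁) = 0.969376,  N(d₂) = 0.864414,  e^(−rT) = 0.742085
E₀ = V₀·N(d₁) − D·e^(−rT)·N(d₂)
   = 579.4340·0.969376 − 248.1716·0.742085·0.864414 = 402.494994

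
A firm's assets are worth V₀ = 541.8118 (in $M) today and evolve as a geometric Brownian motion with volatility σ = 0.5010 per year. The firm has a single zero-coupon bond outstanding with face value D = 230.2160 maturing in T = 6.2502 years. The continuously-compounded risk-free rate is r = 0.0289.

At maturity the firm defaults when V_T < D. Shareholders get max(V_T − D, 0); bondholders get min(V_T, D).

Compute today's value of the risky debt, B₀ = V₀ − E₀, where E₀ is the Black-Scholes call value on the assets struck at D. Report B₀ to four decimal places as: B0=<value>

B0=150.9660

d₁ = [ln(V₀/D) + (r + σ²/2)T] / (σ√T)
   = [ln(541.8118/230.2160) + (0.0289 + 0.5·0.5010²)·6.2502] / (0.5010·√6.2502)
   = [0.855901 + 0.965034] / 1.252520 = 1.453817
d₂ = d₁ − σ√T = 1.453817 − 1.252520 = 0.201297
N(d₁) = 0.927001,  N(d₂) = 0.579767,  e^(−rT) = 0.834744
E₀ = V₀·N(d₁) − D·e^(−rT)·N(d₂)
   = 541.8118·0.927001 − 230.2160·0.834744·0.579767 = 390.845790
B₀ = V₀ − E₀ = 541.8118 − 390.845790 = 150.966010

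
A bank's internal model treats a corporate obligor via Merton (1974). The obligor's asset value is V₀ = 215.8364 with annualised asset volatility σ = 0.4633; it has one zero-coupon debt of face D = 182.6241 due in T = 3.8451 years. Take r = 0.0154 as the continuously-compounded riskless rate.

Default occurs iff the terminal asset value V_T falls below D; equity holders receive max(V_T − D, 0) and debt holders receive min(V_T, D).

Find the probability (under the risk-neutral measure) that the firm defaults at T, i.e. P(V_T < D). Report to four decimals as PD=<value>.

PD=0.5813

d₁ = [ln(V₀/D) + (r + σ²/2)T] / (σ√T)
   = [ln(215.8364/182.6241) + (0.0154 + 0.5·0.4633²)·3.8451] / (0.4633·√3.8451)
   = [0.167091 + 0.471884] / 0.908482 = 0.703344
d₂ = d₁ − σ√T = 0.703344 − 0.908482 = -0.205138
risk-neutral PD = N(−d₂) = N(0.205138) = 0.581268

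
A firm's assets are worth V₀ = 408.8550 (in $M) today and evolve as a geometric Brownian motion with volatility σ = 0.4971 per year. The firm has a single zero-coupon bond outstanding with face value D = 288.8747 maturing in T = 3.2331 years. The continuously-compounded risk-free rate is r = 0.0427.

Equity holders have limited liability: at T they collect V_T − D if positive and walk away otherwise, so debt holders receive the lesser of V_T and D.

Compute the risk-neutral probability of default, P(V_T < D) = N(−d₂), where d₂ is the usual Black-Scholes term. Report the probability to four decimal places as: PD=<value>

d₁ = [ln(V₀/D) + (r + σ²/2)T] / (σ√T)
   = [ln(408.8550/288.8747) + (0.0427 + 0.5·0.4971²)·3.2331] / (0.4971·√3.2331)
   = [0.347368 + 0.537516] / 0.893827 = 0.989995
d₂ = d₁ − σ√T = 0.989995 − 0.893827 = 0.096168
risk-neutral PD = N(−d₂) = N(-0.096168) = 0.461693

PD=0.4617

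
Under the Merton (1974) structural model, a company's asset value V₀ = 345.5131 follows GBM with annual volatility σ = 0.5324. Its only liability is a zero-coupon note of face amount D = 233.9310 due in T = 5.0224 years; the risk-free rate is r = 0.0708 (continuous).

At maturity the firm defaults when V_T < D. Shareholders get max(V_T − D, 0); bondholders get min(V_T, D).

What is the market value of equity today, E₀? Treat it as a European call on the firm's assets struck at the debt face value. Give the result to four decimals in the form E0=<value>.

E0=223.3599

d₁ = [ln(V₀/D) + (r + σ²/2)T] / (σ√T)
   = [ln(345.5131/233.9310) + (0.0708 + 0.5·0.5324²)·5.0224] / (0.5324·√5.0224)
   = [0.390004 + 1.067385] / 1.193146 = 1.221467
d₂ = d₁ − σ√T = 1.221467 − 1.193146 = 0.028321
N(d₁) = 0.889045,  N(d₂) = 0.511297,  e^(−rT) = 0.700763
E₀ = V₀·N(d₁) − D·e^(−rT)·N(d₂)
   = 345.5131·0.889045 − 233.9310·0.700763·0.511297 = 223.359871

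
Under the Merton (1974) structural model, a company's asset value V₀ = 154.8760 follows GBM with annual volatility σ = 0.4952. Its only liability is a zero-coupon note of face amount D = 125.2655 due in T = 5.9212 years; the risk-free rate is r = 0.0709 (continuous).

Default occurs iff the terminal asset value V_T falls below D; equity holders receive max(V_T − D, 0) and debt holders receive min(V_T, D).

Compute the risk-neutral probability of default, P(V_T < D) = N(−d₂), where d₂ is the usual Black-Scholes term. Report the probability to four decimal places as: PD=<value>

PD=0.5311

d₁ = [ln(V₀/D) + (r + σ²/2)T] / (σ√T)
   = [ln(154.8760/125.2655) + (0.0709 + 0.5·0.4952²)·5.9212] / (0.4952·√5.9212)
   = [0.212189 + 1.145820] / 1.204996 = 1.126983
d₂ = d₁ − σ√T = 1.126983 − 1.204996 = -0.078013
risk-neutral PD = N(−d₂) = N(0.078013) = 0.531091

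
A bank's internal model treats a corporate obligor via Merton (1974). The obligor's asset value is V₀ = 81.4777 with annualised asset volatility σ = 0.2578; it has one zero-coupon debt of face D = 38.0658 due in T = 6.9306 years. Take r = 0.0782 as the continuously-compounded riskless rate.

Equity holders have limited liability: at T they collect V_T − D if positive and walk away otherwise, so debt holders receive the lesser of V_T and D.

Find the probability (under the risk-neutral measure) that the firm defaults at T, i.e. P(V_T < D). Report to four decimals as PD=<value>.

d₁ = [ln(V₀/D) + (r + σ²/2)T] / (σ√T)
   = [ln(81.4777/38.0658) + (0.0782 + 0.5·0.2578²)·6.9306] / (0.2578·√6.9306)
   = [0.761013 + 0.772280] / 0.678685 = 2.259211
d₂ = d₁ − σ√T = 2.259211 − 0.678685 = 1.580526
risk-neutral PD = N(−d₂) = N(-1.580526) = 0.056993

PD=0.0570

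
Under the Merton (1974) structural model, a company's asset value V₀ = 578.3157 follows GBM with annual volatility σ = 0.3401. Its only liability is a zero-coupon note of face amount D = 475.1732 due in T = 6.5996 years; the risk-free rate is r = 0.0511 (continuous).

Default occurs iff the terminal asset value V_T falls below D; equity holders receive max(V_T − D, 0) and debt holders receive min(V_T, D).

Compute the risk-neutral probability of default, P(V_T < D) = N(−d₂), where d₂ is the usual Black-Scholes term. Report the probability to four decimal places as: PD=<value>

d₁ = [ln(V₀/D) + (r + σ²/2)T] / (σ√T)
   = [ln(578.3157/475.1732) + (0.0511 + 0.5·0.3401²)·6.5996] / (0.3401·√6.5996)
   = [0.196441 + 0.718921] / 0.873706 = 1.047676
d₂ = d₁ − σ√T = 1.047676 − 0.873706 = 0.173970
risk-neutral PD = N(−d₂) = N(-0.173970) = 0.430944

PD=0.4309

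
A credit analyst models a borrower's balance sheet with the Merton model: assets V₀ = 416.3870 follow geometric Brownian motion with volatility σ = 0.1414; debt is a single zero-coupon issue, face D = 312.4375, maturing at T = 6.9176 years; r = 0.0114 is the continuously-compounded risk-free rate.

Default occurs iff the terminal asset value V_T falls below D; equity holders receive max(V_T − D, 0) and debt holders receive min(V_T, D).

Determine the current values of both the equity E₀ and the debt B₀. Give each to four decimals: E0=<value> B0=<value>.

E0=138.5903 B0=277.7967

d₁ = [ln(V₀/D) + (r + σ²/2)T] / (σ√T)
   = [ln(416.3870/312.4375) + (0.0114 + 0.5·0.1414²)·6.9176] / (0.1414·√6.9176)
   = [0.287211 + 0.148016] / 0.371901 = 1.170276
d₂ = d₁ − σ√T = 1.170276 − 0.371901 = 0.798375
N(d₁) = 0.879055,  N(d₂) = 0.787673,  e^(−rT) = 0.924169
E₀ = V₀·N(d₁) − D·e^(−rT)·N(d₂)
   = 416.3870·0.879055 − 312.4375·0.924169·0.787673 = 138.590309
B₀ = V₀ − E₀ = 416.3870 − 138.590309 = 277.796691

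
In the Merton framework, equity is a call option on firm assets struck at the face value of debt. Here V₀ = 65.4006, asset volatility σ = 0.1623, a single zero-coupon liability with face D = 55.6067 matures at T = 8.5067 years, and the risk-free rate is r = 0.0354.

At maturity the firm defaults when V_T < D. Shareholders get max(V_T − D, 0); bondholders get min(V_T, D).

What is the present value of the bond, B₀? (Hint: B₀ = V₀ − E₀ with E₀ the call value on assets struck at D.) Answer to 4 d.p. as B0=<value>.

d₁ = [ln(V₀/D) + (r + σ²/2)T] / (σ√T)
   = [ln(65.4006/55.6067) + (0.0354 + 0.5·0.1623²)·8.5067] / (0.1623·√8.5067)
   = [0.162228 + 0.413176] / 0.473368 = 1.215552
d₂ = d₁ − σ√T = 1.215552 − 0.473368 = 0.742184
N(d₁) = 0.887922,  N(d₂) = 0.771012,  e^(−rT) = 0.739976
E₀ = V₀·N(d₁) − D·e^(−rT)·N(d₂)
   = 65.4006·0.887922 − 55.6067·0.739976·0.771012 = 26.345321
B₀ = V₀ − E₀ = 65.4006 − 26.345321 = 39.055279

B0=39.0553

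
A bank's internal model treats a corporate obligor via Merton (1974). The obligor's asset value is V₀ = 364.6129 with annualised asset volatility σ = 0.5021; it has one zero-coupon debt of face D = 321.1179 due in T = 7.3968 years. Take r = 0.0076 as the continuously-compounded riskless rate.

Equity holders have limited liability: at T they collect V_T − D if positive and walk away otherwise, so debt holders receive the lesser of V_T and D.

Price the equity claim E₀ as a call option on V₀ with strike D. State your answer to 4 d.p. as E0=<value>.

d₁ = [ln(V₀/D) + (r + σ²/2)T] / (σ√T)
   = [ln(364.6129/321.1179) + (0.0076 + 0.5·0.5021²)·7.3968] / (0.5021·√7.3968)
   = [0.127028 + 0.988599] / 1.365564 = 0.816971
d₂ = d₁ − σ√T = 0.816971 − 1.365564 = -0.548593
N(d₁) = 0.793028,  N(d₂) = 0.291642,  e^(−rT) = 0.945335
E₀ = V₀·N(d₁) − D·e^(−rT)·N(d₂)
   = 364.6129·0.793028 − 321.1179·0.945335·0.291642 = 200.615939

E0=200.6159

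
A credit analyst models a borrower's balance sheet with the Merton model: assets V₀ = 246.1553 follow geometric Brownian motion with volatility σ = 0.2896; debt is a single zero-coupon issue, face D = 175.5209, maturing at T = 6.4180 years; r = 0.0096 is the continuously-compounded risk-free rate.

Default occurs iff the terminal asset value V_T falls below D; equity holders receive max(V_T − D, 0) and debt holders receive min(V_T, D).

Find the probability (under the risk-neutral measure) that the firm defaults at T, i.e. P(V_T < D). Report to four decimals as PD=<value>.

PD=0.4293

d₁ = [ln(V₀/D) + (r + σ²/2)T] / (σ√T)
   = [ln(246.1553/175.5209) + (0.0096 + 0.5·0.2896²)·6.4180] / (0.2896·√6.4180)
   = [0.338205 + 0.330746] / 0.733666 = 0.911791
d₂ = d₁ − σ√T = 0.911791 − 0.733666 = 0.178125
risk-neutral PD = N(−d₂) = N(-0.178125) = 0.429312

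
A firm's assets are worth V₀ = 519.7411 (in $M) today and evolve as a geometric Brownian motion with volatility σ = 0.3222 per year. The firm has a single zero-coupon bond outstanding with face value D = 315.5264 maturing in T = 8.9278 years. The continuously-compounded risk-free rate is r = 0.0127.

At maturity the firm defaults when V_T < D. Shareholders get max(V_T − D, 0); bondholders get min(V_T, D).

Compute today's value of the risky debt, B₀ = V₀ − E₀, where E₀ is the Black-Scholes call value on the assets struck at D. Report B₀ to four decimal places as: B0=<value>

B0=226.7273

d₁ = [ln(V₀/D) + (r + σ²/2)T] / (σ√T)
   = [ln(519.7411/315.5264) + (0.0127 + 0.5·0.3222²)·8.9278] / (0.3222·√8.9278)
   = [0.499088 + 0.576793] / 0.962715 = 1.117549
d₂ = d₁ − σ√T = 1.117549 − 0.962715 = 0.154834
N(d₁) = 0.868120,  N(d₂) = 0.561524,  e^(−rT) = 0.892809
E₀ = V₀·N(d₁) − D·e^(−rT)·N(d₂)
   = 519.7411·0.868120 − 315.5264·0.892809·0.561524 = 293.013824
B₀ = V₀ − E₀ = 519.7411 − 293.013824 = 226.727276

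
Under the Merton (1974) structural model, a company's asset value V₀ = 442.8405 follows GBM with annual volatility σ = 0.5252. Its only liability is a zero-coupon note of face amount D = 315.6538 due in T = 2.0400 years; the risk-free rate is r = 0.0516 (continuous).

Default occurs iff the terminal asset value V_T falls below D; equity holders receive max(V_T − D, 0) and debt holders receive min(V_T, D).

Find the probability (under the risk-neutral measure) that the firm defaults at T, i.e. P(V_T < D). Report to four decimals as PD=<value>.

d₁ = [ln(V₀/D) + (r + σ²/2)T] / (σ√T)
   = [ln(442.8405/315.6538) + (0.0516 + 0.5·0.5252²)·2.0400] / (0.5252·√2.0400)
   = [0.338564 + 0.386616] / 0.750136 = 0.966731
d₂ = d₁ − σ√T = 0.966731 − 0.750136 = 0.216595
risk-neutral PD = N(−d₂) = N(-0.216595) = 0.414262

PD=0.4143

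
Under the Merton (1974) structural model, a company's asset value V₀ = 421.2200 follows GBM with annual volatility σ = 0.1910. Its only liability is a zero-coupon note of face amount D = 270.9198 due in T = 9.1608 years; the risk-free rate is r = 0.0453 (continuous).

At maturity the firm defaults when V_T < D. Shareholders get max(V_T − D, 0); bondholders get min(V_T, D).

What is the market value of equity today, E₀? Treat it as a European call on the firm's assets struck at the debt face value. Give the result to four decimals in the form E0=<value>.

E0=247.0273

d₁ = [ln(V₀/D) + (r + σ²/2)T] / (σ√T)
   = [ln(421.2200/270.9198) + (0.0453 + 0.5·0.1910²)·9.1608] / (0.1910·√9.1608)
   = [0.441332 + 0.582082] / 0.578096 = 1.770318
d₂ = d₁ − σ√T = 1.770318 − 0.578096 = 1.192222
N(d₁) = 0.961663,  N(d₂) = 0.883413,  e^(−rT) = 0.660351
E₀ = V₀·N(d₁) − D·e^(−rT)·N(d₂)
   = 421.2200·0.961663 − 270.9198·0.660351·0.883413 = 247.027254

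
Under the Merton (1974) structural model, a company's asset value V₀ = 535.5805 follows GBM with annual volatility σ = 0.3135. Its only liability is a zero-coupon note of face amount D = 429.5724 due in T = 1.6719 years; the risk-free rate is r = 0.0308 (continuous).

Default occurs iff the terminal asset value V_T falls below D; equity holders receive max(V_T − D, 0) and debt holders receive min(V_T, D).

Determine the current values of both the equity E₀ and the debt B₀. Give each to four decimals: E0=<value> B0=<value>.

d₁ = [ln(V₀/D) + (r + σ²/2)T] / (σ√T)
   = [ln(535.5805/429.5724) + (0.0308 + 0.5·0.3135²)·1.6719] / (0.3135·√1.6719)
   = [0.220561 + 0.133654] / 0.405362 = 0.873823
d₂ = d₁ − σ√T = 0.873823 − 0.405362 = 0.468462
N(d₁) = 0.808893,  N(d₂) = 0.680273,  e^(−rT) = 0.949809
E₀ = V₀·N(d₁) − D·e^(−rT)·N(d₂)
   = 535.5805·0.808893 − 429.5724·0.949809·0.680273 = 155.667969
B₀ = V₀ − E₀ = 535.5805 − 155.667969 = 379.912531

E0=155.6680 B0=379.9125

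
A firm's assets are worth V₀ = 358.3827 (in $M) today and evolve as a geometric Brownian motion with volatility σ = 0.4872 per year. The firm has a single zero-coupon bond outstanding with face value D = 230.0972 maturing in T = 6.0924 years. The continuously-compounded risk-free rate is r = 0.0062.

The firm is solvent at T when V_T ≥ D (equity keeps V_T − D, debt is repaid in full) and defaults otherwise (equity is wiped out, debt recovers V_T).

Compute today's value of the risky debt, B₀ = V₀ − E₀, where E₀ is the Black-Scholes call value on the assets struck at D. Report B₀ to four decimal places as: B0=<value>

B0=149.8613

d₁ = [ln(V₀/D) + (r + σ²/2)T] / (σ√T)
   = [ln(358.3827/230.0972) + (0.0062 + 0.5·0.4872²)·6.0924] / (0.4872·√6.0924)
   = [0.443100 + 0.760831] / 1.202545 = 1.001152
d₂ = d₁ − σ√T = 1.001152 − 1.202545 = -0.201394
N(d₁) = 0.841623,  N(d₂) = 0.420195,  e^(−rT) = 0.962932
E₀ = V₀·N(d₁) − D·e^(−rT)·N(d₂)
   = 358.3827·0.841623 − 230.0972·0.962932·0.420195 = 208.521425
B₀ = V₀ − E₀ = 358.3827 − 208.521425 = 149.861275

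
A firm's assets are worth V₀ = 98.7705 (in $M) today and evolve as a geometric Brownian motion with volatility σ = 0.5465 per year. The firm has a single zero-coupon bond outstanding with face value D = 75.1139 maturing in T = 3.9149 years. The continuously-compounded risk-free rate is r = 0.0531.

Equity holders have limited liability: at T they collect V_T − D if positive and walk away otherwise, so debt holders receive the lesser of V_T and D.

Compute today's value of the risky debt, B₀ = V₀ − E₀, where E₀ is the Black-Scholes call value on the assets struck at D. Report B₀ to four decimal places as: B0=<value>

d₁ = [ln(V₀/D) + (r + σ²/2)T] / (σ√T)
   = [ln(98.7705/75.1139) + (0.0531 + 0.5·0.5465²)·3.9149] / (0.5465·√3.9149)
   = [0.273793 + 0.792498] / 1.081311 = 0.986110
d₂ = d₁ − σ√T = 0.986110 − 1.081311 = -0.095201
N(d₁) = 0.837960,  N(d₂) = 0.462078,  e^(−rT) = 0.812304
E₀ = V₀·N(d₁) − D·e^(−rT)·N(d₂)
   = 98.7705·0.837960 − 75.1139·0.812304·0.462078 = 54.571967
B₀ = V₀ − E₀ = 98.7705 − 54.571967 = 44.198533

B0=44.1985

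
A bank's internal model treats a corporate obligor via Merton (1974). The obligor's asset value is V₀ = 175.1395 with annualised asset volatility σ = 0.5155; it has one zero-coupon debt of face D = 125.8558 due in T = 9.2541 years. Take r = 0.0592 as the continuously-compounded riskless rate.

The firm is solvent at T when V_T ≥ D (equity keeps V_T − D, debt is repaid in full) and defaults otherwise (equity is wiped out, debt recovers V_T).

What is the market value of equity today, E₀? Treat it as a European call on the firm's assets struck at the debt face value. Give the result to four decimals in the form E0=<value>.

d₁ = [ln(V₀/D) + (r + σ²/2)T] / (σ√T)
   = [ln(175.1395/125.8558) + (0.0592 + 0.5·0.5155²)·9.2541] / (0.5155·√9.2541)
   = [0.330446 + 1.777436] / 1.568179 = 1.344159
d₂ = d₁ − σ√T = 1.344159 − 1.568179 = -0.224021
N(d₁) = 0.910551,  N(d₂) = 0.411371,  e^(−rT) = 0.578196
E₀ = V₀·N(d₁) − D·e^(−rT)·N(d₂)
   = 175.1395·0.910551 − 125.8558·0.578196·0.411371 = 129.538382

E0=129.5384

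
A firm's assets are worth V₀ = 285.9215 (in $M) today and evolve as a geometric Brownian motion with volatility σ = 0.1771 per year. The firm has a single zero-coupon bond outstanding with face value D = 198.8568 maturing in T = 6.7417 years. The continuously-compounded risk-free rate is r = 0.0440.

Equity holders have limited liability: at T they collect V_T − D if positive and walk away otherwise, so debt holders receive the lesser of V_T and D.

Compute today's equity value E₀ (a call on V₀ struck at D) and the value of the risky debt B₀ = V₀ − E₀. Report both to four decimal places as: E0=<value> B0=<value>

E0=141.2575 B0=144.6640

d₁ = [ln(V₀/D) + (r + σ²/2)T] / (σ√T)
   = [ln(285.9215/198.8568) + (0.0440 + 0.5·0.1771²)·6.7417] / (0.1771·√6.7417)
   = [0.363132 + 0.402360] / 0.459836 = 1.664705
d₂ = d₁ − σ√T = 1.664705 − 0.459836 = 1.204869
N(d₁) = 0.952014,  N(d₂) = 0.885873,  e^(−rT) = 0.743315
E₀ = V₀·N(d₁) − D·e^(−rT)·N(d₂)
   = 285.9215·0.952014 − 198.8568·0.743315·0.885873 = 141.257490
B₀ = V₀ − E₀ = 285.9215 − 141.257490 = 144.664010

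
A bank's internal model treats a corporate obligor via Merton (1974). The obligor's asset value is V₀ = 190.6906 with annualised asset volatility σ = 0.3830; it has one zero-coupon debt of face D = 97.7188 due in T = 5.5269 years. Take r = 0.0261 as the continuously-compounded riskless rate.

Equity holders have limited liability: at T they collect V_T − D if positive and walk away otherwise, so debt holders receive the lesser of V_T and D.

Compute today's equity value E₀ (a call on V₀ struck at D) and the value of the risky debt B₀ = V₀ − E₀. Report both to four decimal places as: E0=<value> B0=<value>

d₁ = [ln(V₀/D) + (r + σ²/2)T] / (σ√T)
   = [ln(190.6906/97.7188) + (0.0261 + 0.5·0.3830²)·5.5269] / (0.3830·√5.5269)
   = [0.668558 + 0.549620] / 0.900408 = 1.352917
d₂ = d₁ − σ√T = 1.352917 − 0.900408 = 0.452509
N(d₁) = 0.911959,  N(d₂) = 0.674549,  e^(−rT) = 0.865669
E₀ = V₀·N(d₁) − D·e^(−rT)·N(d₂)
   = 190.6906·0.911959 − 97.7188·0.865669·0.674549 = 116.840451
B₀ = V₀ − E₀ = 190.6906 − 116.840451 = 73.850149

E0=116.8405 B0=73.8501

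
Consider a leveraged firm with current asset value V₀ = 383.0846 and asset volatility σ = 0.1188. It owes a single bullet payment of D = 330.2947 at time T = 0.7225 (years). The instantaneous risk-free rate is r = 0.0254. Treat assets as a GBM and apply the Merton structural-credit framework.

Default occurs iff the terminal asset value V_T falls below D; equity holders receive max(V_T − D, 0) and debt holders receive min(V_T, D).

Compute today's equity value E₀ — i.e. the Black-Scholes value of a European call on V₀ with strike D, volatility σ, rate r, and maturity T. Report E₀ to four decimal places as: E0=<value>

d₁ = [ln(V₀/D) + (r + σ²/2)T] / (σ√T)
   = [ln(383.0846/330.2947) + (0.0254 + 0.5·0.1188²)·0.7225] / (0.1188·√0.7225)
   = [0.148271 + 0.023450] / 0.100980 = 1.700540
d₂ = d₁ − σ√T = 1.700540 − 0.100980 = 1.599560
N(d₁) = 0.955485,  N(d₂) = 0.945152,  e^(−rT) = 0.981816
E₀ = V₀·N(d₁) − D·e^(−rT)·N(d₂)
   = 383.0846·0.955485 − 330.2947·0.981816·0.945152 = 59.529745

E0=59.5297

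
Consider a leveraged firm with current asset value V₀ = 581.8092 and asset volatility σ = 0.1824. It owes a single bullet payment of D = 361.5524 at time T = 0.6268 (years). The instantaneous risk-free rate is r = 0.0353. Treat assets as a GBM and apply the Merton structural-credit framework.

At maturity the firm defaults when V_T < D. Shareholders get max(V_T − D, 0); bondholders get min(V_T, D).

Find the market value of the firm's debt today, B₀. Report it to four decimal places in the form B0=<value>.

d₁ = [ln(V₀/D) + (r + σ²/2)T] / (σ√T)
   = [ln(581.8092/361.5524) + (0.0353 + 0.5·0.1824²)·0.6268] / (0.1824·√0.6268)
   = [0.475736 + 0.032553] / 0.144407 = 3.519823
d₂ = d₁ − σ√T = 3.519823 − 0.144407 = 3.375416
N(d₁) = 0.999784,  N(d₂) = 0.999631,  e^(−rT) = 0.978117
E₀ = V₀·N(d₁) − D·e^(−rT)·N(d₂)
   = 581.8092·0.999784 − 361.5524·0.978117·0.999631 = 228.173372
B₀ = V₀ − E₀ = 581.8092 − 228.173372 = 353.635828

B0=353.6358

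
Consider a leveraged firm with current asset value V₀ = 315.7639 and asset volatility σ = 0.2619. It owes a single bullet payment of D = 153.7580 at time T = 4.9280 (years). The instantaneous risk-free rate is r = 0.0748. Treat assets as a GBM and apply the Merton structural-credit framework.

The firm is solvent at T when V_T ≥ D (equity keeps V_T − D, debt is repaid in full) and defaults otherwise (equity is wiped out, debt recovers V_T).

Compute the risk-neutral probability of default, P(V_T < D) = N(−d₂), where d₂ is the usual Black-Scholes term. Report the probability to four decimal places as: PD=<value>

PD=0.0569

d₁ = [ln(V₀/D) + (r + σ²/2)T] / (σ√T)
   = [ln(315.7639/153.7580) + (0.0748 + 0.5·0.2619²)·4.9280] / (0.2619·√4.9280)
   = [0.719615 + 0.537624] / 0.581394 = 2.162455
d₂ = d₁ − σ√T = 2.162455 − 0.581394 = 1.581060
risk-neutral PD = N(−d₂) = N(-1.581060) = 0.056932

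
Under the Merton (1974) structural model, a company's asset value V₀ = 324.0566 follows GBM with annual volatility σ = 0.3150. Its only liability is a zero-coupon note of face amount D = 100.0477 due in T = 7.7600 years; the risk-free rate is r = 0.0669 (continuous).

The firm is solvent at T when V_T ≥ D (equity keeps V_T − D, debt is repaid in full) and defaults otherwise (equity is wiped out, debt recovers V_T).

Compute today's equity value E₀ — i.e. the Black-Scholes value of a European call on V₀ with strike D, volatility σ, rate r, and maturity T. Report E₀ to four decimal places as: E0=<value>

d₁ = [ln(V₀/D) + (r + σ²/2)T] / (σ√T)
   = [ln(324.0566/100.0477) + (0.0669 + 0.5·0.3150²)·7.7600] / (0.3150·√7.7600)
   = [1.175271 + 0.904137] / 0.877488 = 2.369727
d₂ = d₁ − σ√T = 2.369727 − 0.877488 = 1.492239
N(d₁) = 0.991099,  N(d₂) = 0.932182,  e^(−rT) = 0.595030
E₀ = V₀·N(d₁) − D·e^(−rT)·N(d₂)
   = 324.0566·0.991099 − 100.0477·0.595030·0.932182 = 265.678263

E0=265.6783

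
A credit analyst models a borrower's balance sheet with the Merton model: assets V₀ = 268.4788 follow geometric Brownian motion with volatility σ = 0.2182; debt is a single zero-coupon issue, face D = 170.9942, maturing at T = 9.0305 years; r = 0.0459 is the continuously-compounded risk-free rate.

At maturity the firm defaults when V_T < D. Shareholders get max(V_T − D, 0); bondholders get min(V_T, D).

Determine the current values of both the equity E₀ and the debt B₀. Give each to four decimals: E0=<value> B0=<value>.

d₁ = [ln(V₀/D) + (r + σ²/2)T] / (σ√T)
   = [ln(268.4788/170.9942) + (0.0459 + 0.5·0.2182²)·9.0305] / (0.2182·√9.0305)
   = [0.451142 + 0.629477] / 0.655708 = 1.648018
d₂ = d₁ − σ√T = 1.648018 − 0.655708 = 0.992310
N(d₁) = 0.950325,  N(d₂) = 0.839477,  e^(−rT) = 0.660671
E₀ = V₀·N(d₁) − D·e^(−rT)·N(d₂)
   = 268.4788·0.950325 − 170.9942·0.660671·0.839477 = 160.305860
B₀ = V₀ − E₀ = 268.4788 − 160.305860 = 108.172940

E0=160.3059 B0=108.1729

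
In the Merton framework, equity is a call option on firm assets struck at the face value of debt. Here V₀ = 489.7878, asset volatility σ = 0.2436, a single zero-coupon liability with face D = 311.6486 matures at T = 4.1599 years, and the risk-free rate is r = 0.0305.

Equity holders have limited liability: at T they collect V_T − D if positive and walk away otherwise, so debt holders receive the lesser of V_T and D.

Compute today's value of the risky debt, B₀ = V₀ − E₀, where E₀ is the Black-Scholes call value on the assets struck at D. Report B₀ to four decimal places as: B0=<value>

B0=263.7668

d₁ = [ln(V₀/D) + (r + σ²/2)T] / (σ√T)
   = [ln(489.7878/311.6486) + (0.0305 + 0.5·0.2436²)·4.1599] / (0.2436·√4.1599)
   = [0.452096 + 0.250303] / 0.496842 = 1.413726
d₂ = d₁ − σ√T = 1.413726 − 0.496842 = 0.916884
N(d₁) = 0.921279,  N(d₂) = 0.820398,  e^(−rT) = 0.880842
E₀ = V₀·N(d₁) − D·e^(−rT)·N(d₂)
   = 489.7878·0.921279 − 311.6486·0.880842·0.820398 = 226.021007
B₀ = V₀ − E₀ = 489.7878 − 226.021007 = 263.766793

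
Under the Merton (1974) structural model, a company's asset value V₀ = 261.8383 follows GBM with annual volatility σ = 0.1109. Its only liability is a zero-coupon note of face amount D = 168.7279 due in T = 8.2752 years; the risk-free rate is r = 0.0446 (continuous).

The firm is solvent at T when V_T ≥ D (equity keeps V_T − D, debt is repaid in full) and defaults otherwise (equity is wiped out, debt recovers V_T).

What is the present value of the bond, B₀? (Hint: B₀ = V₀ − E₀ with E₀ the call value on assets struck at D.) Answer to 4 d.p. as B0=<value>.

d₁ = [ln(V₀/D) + (r + σ²/2)T] / (σ√T)
   = [ln(261.8383/168.7279) + (0.0446 + 0.5·0.1109²)·8.2752] / (0.1109·√8.2752)
   = [0.439440 + 0.419961] / 0.319022 = 2.693861
d₂ = d₁ − σ√T = 2.693861 − 0.319022 = 2.374839
N(d₁) = 0.996469,  N(d₂) = 0.991222,  e^(−rT) = 0.691374
E₀ = V₀·N(d₁) − D·e^(−rT)·N(d₂)
   = 261.8383·0.996469 − 168.7279·0.691374·0.991222 = 145.283515
B₀ = V₀ − E₀ = 261.8383 − 145.283515 = 116.554785

B0=116.5548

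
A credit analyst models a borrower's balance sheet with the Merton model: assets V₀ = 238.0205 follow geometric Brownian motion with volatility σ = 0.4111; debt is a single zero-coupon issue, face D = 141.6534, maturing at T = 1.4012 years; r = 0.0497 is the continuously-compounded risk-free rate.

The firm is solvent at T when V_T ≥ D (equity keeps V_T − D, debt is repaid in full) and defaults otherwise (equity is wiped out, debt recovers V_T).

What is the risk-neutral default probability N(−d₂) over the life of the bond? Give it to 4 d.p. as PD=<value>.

d₁ = [ln(V₀/D) + (r + σ²/2)T] / (σ√T)
   = [ln(238.0205/141.6534) + (0.0497 + 0.5·0.4111²)·1.4012] / (0.4111·√1.4012)
   = [0.518974 + 0.188043] / 0.486629 = 1.452888
d₂ = d₁ − σ√T = 1.452888 − 0.486629 = 0.966260
risk-neutral PD = N(−d₂) = N(-0.966260) = 0.166957

PD=0.1670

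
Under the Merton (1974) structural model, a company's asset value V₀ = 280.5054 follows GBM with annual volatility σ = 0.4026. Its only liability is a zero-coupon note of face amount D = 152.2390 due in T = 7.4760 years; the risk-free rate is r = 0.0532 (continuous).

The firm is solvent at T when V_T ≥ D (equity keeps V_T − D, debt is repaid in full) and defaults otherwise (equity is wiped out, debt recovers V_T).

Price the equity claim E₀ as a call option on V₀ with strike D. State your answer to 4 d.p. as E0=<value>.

E0=194.7808

d₁ = [ln(V₀/D) + (r + σ²/2)T] / (σ√T)
   = [ln(280.5054/152.2390) + (0.0532 + 0.5·0.4026²)·7.4760] / (0.4026·√7.4760)
   = [0.611141 + 1.003604] / 1.100800 = 1.466883
d₂ = d₁ − σ√T = 1.466883 − 1.100800 = 0.366083
N(d₁) = 0.928796,  N(d₂) = 0.642848,  e^(−rT) = 0.671848
E₀ = V₀·N(d₁) − D·e^(−rT)·N(d₂)
   = 280.5054·0.928796 − 152.2390·0.671848·0.642848 = 194.780831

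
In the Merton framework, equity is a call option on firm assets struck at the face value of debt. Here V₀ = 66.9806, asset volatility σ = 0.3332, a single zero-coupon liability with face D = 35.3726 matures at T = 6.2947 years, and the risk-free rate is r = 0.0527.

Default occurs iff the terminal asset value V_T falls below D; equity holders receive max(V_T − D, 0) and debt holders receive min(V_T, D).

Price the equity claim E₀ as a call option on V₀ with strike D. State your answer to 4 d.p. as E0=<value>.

E0=43.5719

d₁ = [ln(V₀/D) + (r + σ²/2)T] / (σ√T)
   = [ln(66.9806/35.3726) + (0.0527 + 0.5·0.3332²)·6.2947] / (0.3332·√6.2947)
   = [0.638466 + 0.681157] / 0.835974 = 1.578545
d₂ = d₁ − σ√T = 1.578545 − 0.835974 = 0.742572
N(d₁) = 0.942780,  N(d₂) = 0.771130,  e^(−rT) = 0.717681
E₀ = V₀·N(d₁) − D·e^(−rT)·N(d₂)
   = 66.9806·0.942780 − 35.3726·0.717681·0.771130 = 43.571887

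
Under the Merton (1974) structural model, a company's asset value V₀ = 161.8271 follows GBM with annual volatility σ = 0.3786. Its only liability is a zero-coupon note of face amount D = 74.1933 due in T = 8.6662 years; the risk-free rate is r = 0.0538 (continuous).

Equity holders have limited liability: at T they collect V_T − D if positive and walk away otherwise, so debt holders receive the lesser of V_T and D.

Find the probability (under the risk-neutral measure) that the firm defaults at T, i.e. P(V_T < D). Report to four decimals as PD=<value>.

d₁ = [ln(V₀/D) + (r + σ²/2)T] / (σ√T)
   = [ln(161.8271/74.1933) + (0.0538 + 0.5·0.3786²)·8.6662] / (0.3786·√8.6662)
   = [0.779855 + 1.087339] / 1.114538 = 1.675307
d₂ = d₁ − σ√T = 1.675307 − 1.114538 = 0.560769
risk-neutral PD = N(−d₂) = N(-0.560769) = 0.287478

PD=0.2875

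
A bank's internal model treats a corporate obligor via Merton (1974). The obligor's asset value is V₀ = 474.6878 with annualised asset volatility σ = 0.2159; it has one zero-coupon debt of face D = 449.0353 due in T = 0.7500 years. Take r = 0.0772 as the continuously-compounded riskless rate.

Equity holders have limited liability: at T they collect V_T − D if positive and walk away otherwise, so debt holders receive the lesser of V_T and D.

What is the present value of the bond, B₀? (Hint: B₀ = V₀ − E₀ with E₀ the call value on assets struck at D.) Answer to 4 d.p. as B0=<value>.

d₁ = [ln(V₀/D) + (r + σ²/2)T] / (σ√T)
   = [ln(474.6878/449.0353) + (0.0772 + 0.5·0.2159²)·0.7500] / (0.2159·√0.7500)
   = [0.055556 + 0.075380] / 0.186975 = 0.700285
d₂ = d₁ − σ√T = 0.700285 − 0.186975 = 0.513310
N(d₁) = 0.758125,  N(d₂) = 0.696133,  e^(−rT) = 0.943744
E₀ = V₀·N(d₁) − D·e^(−rT)·N(d₂)
   = 474.6878·0.758125 − 449.0353·0.943744·0.696133 = 64.869510
B₀ = V₀ − E₀ = 474.6878 − 64.869510 = 409.818290

B0=409.8183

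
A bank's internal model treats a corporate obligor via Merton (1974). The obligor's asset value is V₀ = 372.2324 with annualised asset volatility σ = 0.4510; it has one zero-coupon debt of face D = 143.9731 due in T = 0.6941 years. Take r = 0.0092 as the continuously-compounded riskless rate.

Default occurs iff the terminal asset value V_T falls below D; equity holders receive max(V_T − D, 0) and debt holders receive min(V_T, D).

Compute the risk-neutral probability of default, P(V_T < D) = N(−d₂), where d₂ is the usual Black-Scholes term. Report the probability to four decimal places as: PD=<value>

PD=0.0092

d₁ = [ln(V₀/D) + (r + σ²/2)T] / (σ√T)
   = [ln(372.2324/143.9731) + (0.0092 + 0.5·0.4510²)·0.6941] / (0.4510·√0.6941)
   = [0.949892 + 0.076976] / 0.375740 = 2.732921
d₂ = d₁ − σ√T = 2.732921 − 0.375740 = 2.357181
risk-neutral PD = N(−d₂) = N(-2.357181) = 0.009207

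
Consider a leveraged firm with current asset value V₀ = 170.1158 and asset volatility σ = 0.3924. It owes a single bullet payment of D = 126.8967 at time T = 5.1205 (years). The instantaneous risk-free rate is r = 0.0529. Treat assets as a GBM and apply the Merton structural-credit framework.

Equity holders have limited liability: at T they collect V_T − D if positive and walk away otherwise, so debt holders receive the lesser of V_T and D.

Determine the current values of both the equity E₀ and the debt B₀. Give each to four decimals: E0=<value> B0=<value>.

E0=90.5243 B0=79.5915

d₁ = [ln(V₀/D) + (r + σ²/2)T] / (σ√T)
   = [ln(170.1158/126.8967) + (0.0529 + 0.5·0.3924²)·5.1205] / (0.3924·√5.1205)
   = [0.293106 + 0.665096] / 0.887943 = 1.079125
d₂ = d₁ − σ√T = 1.079125 − 0.887943 = 0.191182
N(d₁) = 0.859734,  N(d₂) = 0.575809,  e^(−rT) = 0.762712
E₀ = V₀·N(d₁) − D·e^(−rT)·N(d₂)
   = 170.1158·0.859734 − 126.8967·0.762712·0.575809 = 90.524334
B₀ = V₀ − E₀ = 170.1158 − 90.524334 = 79.591466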